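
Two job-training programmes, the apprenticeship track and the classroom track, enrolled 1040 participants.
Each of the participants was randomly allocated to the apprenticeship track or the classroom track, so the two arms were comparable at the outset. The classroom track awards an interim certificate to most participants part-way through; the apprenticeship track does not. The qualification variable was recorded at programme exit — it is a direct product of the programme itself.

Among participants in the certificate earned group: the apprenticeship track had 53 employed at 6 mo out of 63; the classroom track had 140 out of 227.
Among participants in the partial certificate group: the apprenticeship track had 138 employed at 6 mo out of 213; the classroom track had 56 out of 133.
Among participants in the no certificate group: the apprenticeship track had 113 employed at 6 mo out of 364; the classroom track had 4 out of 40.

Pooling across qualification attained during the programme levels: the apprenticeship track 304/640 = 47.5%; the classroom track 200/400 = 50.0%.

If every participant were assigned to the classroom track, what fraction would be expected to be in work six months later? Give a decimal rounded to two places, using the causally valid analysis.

0.50

the apprenticeship track is higher inside every qualification attained during the programme stratum but the classroom track is higher in aggregate. Whether to stratify depends on how qualification attained during the programme relates to the programme.
Qualification attained during the programme here is a post-treatment variable shaped by the programme; conditioning on it would introduce bias rather than remove it. The overall comparison is the causal one.
So P(outcome | do(the classroom track)) is just the pooled rate for the classroom track: 200/400 = 0.500.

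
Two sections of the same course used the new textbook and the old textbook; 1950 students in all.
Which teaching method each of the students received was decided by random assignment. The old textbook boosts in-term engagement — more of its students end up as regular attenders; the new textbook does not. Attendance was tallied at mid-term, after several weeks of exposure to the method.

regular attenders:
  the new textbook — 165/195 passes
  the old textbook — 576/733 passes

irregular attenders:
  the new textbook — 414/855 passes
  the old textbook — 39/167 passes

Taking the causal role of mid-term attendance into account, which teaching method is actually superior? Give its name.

The distribution of mid-term attendance is itself part of what the teaching method does — it is an intermediate outcome. Holding it fixed would remove that part of the effect; the total effect is the pooled difference.
Pooled: the new textbook 55.1% vs the old textbook 68.3%; the old textbook is higher overall.

the old textbook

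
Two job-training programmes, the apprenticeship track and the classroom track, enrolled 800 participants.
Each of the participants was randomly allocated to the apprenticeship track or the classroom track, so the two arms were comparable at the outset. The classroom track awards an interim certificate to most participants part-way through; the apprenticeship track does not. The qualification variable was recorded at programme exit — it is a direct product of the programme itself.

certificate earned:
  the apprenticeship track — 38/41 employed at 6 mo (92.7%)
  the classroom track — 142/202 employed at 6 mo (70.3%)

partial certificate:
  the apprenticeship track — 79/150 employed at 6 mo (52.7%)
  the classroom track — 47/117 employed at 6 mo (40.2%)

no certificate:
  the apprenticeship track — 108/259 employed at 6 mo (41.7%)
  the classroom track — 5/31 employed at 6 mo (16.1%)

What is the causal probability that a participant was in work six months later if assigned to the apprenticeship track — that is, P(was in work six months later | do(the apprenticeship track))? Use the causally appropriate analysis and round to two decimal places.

Qualification attained during the programme is recorded after the programme and is itself shifted by it — it sits on the causal path from programme to outcome. Conditioning on a mediator would strip out part of the effect we want; the pooled comparison gives the total causal effect.
So P(outcome | do(the apprenticeship track)) is just the pooled rate for the apprenticeship track: 225/450 = 0.500.

0.50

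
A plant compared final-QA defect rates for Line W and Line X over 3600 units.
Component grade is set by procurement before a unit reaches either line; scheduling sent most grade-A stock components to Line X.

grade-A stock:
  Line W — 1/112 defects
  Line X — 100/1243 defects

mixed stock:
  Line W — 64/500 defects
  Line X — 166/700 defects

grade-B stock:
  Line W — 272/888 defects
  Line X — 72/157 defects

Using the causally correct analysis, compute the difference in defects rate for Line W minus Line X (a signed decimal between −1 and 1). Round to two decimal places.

-0.11

Here component grade is a common cause — it drives both which line a case falls under and the outcome. The crude comparison mixes populations; the stratum-specific rates are the causally relevant ones.
Adjusting over the population distribution of component grade: 0.376·(0.009−0.080) + 0.333·(0.128−0.237) + 0.290·(0.306−0.459) = -0.108.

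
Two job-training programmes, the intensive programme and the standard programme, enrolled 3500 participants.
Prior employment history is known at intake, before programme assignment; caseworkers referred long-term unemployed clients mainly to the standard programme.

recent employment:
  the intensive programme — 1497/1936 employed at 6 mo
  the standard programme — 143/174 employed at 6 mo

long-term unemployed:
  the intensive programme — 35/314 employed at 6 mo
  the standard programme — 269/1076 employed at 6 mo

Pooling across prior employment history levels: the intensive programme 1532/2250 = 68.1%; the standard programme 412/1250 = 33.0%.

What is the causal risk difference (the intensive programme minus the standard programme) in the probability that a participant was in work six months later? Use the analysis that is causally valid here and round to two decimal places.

the standard programme is higher inside every prior employment history stratum but the intensive programme is higher in aggregate. Whether to stratify depends on how prior employment history relates to the programme.
Since prior employment history is a pre-existing factor (not a product of the programme) and it affects the outcome on its own, it is a confounder. The stratified rates, not the pooled rate, identify the causal effect.
Adjusting over the population distribution of prior employment history: 0.603·(0.773−0.822) + 0.397·(0.111−0.250) = -0.084.

-0.08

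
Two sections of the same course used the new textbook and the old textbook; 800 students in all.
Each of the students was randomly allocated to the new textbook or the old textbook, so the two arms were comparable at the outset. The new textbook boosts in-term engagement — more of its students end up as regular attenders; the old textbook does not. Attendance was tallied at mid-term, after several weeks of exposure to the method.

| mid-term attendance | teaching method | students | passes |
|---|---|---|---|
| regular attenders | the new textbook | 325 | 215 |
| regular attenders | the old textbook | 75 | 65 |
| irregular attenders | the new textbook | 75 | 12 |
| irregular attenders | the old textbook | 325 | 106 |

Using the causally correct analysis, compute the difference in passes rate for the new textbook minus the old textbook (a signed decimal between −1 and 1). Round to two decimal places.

Mid-term attendance is downstream of the teaching method. One should not condition on a consequence of treatment, so the overall rates are the right comparison.
The causal difference is the pooled difference: 0.568 − 0.427 = +0.140.

+0.14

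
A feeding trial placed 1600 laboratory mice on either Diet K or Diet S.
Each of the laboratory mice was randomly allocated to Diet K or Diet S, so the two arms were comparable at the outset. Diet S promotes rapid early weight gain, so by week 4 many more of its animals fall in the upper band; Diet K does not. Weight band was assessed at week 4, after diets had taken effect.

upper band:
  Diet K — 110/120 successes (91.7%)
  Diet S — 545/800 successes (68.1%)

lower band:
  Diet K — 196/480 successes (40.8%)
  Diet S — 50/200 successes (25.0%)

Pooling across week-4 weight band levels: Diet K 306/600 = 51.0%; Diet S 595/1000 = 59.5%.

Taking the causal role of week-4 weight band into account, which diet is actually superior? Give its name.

Diet S

The stratified and pooled comparisons disagree (Diet K wins within each week-4 weight band; Diet S wins overall), so the answer turns on the causal role of week-4 weight band.
Stratifying would compare diets among laboratory mice the diets themselves sorted into week-4 weight band groups — a form of selection on an intermediate. The unconditioned pooled rates give the total causal effect.
Pooled: Diet K 51.0% vs Diet S 59.5%; Diet S is higher overall.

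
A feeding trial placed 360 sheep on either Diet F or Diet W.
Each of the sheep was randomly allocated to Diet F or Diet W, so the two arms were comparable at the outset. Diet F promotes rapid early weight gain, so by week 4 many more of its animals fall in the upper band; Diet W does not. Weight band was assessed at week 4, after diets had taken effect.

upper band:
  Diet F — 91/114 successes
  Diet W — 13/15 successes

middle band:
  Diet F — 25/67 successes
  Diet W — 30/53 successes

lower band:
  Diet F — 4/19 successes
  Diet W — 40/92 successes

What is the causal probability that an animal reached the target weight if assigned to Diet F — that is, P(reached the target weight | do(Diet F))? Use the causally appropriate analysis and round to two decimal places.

Week-4 weight band is recorded after the diet and is itself shifted by it — it sits on the causal path from diet to outcome. Conditioning on a mediator would strip out part of the effect we want; the pooled comparison gives the total causal effect.
So P(outcome | do(Diet F)) is just the pooled rate for Diet F: 120/200 = 0.600.

0.60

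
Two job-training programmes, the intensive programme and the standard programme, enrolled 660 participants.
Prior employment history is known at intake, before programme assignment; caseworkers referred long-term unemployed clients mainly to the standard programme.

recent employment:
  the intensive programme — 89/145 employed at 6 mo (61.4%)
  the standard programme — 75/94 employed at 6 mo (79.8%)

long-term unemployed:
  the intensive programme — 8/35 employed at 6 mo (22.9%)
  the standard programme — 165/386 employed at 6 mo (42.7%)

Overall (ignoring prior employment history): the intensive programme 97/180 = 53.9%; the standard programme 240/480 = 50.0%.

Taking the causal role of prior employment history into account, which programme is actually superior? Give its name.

the standard programme is higher inside every prior employment history stratum but the intensive programme is higher in aggregate. Whether to stratify depends on how prior employment history relates to the programme.
Prior employment history differs across programmes for reasons unrelated to any effect of the programme itself, and it separately predicts the outcome — a classic confounder. We must compare within prior employment history levels.
Within each level — recent employment: 61.4% vs 79.8%; long-term unemployed: 22.9% vs 42.7% — the standard programme is higher every time.

the standard programme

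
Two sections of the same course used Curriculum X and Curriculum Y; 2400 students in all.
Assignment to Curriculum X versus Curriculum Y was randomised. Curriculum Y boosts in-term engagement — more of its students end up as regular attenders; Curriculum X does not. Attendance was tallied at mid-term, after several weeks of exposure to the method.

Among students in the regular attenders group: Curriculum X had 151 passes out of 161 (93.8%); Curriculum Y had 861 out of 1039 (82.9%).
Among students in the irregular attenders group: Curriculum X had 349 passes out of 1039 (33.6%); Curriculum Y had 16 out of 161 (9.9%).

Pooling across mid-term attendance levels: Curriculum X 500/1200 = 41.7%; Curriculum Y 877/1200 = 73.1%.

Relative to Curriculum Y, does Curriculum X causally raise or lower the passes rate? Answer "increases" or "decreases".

decreases

Within every mid-term attendance level Curriculum X has the higher rate, yet pooled Curriculum Y does — Simpson's reversal.
Mid-term attendance here is a post-treatment variable shaped by the teaching method; conditioning on it would introduce bias rather than remove it. The overall comparison is the causal one.
Pooled: Curriculum X 41.7% vs Curriculum Y 73.1%; Curriculum Y is higher overall.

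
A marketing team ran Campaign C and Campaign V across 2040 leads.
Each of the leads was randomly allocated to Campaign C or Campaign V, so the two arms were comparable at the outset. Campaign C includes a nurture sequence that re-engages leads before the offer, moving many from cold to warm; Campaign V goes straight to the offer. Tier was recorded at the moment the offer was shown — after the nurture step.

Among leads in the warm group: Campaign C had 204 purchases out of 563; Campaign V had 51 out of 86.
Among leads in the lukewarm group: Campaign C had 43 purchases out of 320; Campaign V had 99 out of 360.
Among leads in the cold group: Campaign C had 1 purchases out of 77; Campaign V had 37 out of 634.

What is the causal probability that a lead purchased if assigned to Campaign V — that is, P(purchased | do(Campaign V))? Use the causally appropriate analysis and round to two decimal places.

0.17

Within every engagement tier level Campaign V has the higher rate, yet pooled Campaign C does — Simpson's reversal.
Stratifying would compare campaigns among leads the campaigns themselves sorted into engagement tier groups — a form of selection on an intermediate. The unconditioned pooled rates give the total causal effect.
So P(outcome | do(Campaign V)) is just the pooled rate for Campaign V: 187/1080 = 0.173.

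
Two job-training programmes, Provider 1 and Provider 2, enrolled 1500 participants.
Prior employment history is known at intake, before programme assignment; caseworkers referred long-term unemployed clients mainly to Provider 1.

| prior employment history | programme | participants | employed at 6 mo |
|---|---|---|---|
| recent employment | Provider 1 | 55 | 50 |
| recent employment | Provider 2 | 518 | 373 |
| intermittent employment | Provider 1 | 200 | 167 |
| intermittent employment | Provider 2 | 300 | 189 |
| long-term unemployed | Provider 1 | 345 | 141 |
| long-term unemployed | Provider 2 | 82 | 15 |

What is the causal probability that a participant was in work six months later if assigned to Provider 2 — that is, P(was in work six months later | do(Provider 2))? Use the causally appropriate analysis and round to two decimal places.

0.54

Provider 1 is higher inside every prior employment history stratum but Provider 2 is higher in aggregate. Whether to stratify depends on how prior employment history relates to the programme.
The imbalance in prior employment history arose from how participants were allocated, not from anything the programme did; and prior employment history independently affects the outcome. The pooled gap is confounded — condition on prior employment history.
Standardising Provider 2 to the population prior employment history mix: 0.382·373/518 + 0.333·189/300 + 0.285·15/82 = 0.537.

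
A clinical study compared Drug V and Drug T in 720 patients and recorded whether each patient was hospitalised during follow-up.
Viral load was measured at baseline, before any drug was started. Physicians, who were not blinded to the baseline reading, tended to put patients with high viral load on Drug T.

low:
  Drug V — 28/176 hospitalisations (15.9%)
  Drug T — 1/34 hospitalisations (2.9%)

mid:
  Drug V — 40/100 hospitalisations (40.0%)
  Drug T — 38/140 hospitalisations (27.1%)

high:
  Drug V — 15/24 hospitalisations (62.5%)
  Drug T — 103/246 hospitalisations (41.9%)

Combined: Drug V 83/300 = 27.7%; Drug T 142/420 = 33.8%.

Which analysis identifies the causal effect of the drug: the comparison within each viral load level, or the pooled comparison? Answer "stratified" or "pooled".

stratified

Viral load is set before the drug has any effect — it is not caused by the drug — and it independently drives the outcome. That makes it a confounder, so the causal comparison is within viral load levels.
Within each level — low: 15.9% vs 2.9%; mid: 40.0% vs 27.1%; high: 62.5% vs 41.9% — Drug T is lower every time.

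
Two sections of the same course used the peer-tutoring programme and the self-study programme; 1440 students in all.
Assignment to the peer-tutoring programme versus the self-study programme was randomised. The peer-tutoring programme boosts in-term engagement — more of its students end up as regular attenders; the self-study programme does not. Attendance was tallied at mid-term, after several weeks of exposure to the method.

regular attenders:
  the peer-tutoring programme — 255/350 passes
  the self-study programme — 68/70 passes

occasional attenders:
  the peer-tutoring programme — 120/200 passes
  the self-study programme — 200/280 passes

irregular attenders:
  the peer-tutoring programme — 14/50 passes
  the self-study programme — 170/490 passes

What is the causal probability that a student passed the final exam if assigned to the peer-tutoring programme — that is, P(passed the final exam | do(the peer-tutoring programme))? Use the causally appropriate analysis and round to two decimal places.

The distribution of mid-term attendance is itself part of what the teaching method does — it is an intermediate outcome. Holding it fixed would remove that part of the effect; the total effect is the pooled difference.
So P(outcome | do(the peer-tutoring programme)) is just the pooled rate for the peer-tutoring programme: 389/600 = 0.648.

0.65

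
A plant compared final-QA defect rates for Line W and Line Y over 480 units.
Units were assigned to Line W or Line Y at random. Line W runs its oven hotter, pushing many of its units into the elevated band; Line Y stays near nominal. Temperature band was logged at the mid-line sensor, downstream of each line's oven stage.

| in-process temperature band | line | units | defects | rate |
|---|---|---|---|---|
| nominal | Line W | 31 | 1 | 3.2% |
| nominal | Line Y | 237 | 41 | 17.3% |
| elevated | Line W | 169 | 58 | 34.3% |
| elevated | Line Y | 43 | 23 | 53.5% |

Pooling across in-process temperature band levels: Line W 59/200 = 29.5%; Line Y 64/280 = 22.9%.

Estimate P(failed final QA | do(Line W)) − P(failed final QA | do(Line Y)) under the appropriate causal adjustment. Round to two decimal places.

+0.07

The stratified and pooled comparisons disagree (Line W wins within each in-process temperature band; Line Y wins overall), so the answer turns on the causal role of in-process temperature band.
Because the line influences in-process temperature band, in-process temperature band is a post-treatment mediator, not a confounder. Stratifying on it would bias the estimate; the causal effect is the crude pooled difference.
The causal difference is the pooled difference: 0.295 − 0.229 = +0.066.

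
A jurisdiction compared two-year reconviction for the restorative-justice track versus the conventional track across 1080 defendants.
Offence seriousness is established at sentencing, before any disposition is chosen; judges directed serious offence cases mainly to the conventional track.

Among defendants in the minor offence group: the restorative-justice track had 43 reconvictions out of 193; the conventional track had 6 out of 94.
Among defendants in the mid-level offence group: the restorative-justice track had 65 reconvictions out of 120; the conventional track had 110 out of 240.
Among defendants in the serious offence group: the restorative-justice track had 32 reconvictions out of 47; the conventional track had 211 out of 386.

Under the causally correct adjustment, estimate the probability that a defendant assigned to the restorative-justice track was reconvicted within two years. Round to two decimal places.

0.51

Offence seriousness differs across dispositions for reasons unrelated to any effect of the disposition itself, and it separately predicts the outcome — a classic confounder. We must compare within offence seriousness levels.
Standardising the restorative-justice track to the population offence seriousness mix: 0.266·43/193 + 0.333·65/120 + 0.401·32/47 = 0.513.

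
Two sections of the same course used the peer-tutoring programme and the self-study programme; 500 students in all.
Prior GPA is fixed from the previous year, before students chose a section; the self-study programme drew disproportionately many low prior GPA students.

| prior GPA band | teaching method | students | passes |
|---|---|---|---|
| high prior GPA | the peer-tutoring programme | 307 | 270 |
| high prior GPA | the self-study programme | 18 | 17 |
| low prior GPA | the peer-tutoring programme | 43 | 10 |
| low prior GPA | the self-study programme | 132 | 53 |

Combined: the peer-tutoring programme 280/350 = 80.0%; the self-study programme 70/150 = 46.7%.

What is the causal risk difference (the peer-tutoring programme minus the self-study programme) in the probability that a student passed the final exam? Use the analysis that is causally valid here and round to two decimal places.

-0.10

Prior GPA band satisfies the back-door criterion: it is not a descendant of the teaching method, and it blocks the spurious path from teaching method to outcome. Adjusting for it (i.e., using the within-prior GPA band rates) gives the causal effect.
Adjusting over the population distribution of prior GPA band: 0.650·(0.879−0.944) + 0.350·(0.233−0.402) = -0.101.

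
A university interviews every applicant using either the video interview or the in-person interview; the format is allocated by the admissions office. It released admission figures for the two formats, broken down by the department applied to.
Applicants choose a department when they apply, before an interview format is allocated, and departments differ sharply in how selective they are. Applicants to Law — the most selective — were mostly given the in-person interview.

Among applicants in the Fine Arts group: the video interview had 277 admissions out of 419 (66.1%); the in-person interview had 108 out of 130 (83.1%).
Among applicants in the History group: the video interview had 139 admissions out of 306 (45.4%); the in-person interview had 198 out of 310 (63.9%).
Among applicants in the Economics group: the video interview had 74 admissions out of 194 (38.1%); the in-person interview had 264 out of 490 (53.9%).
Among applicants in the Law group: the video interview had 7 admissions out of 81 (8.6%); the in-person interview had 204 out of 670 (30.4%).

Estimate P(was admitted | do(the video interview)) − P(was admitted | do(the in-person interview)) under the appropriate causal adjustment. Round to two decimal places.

-0.18

the in-person interview is higher inside every department stratum but the video interview is higher in aggregate. Whether to stratify depends on how department relates to the interview format.
Since department is a pre-existing factor (not a product of the interview format) and it affects the outcome on its own, it is a confounder. The stratified rates, not the pooled rate, identify the causal effect.
Adjusting over the population distribution of department: 0.211·(0.661−0.831) + 0.237·(0.454−0.639) + 0.263·(0.381−0.539) + 0.289·(0.086−0.304) = -0.184.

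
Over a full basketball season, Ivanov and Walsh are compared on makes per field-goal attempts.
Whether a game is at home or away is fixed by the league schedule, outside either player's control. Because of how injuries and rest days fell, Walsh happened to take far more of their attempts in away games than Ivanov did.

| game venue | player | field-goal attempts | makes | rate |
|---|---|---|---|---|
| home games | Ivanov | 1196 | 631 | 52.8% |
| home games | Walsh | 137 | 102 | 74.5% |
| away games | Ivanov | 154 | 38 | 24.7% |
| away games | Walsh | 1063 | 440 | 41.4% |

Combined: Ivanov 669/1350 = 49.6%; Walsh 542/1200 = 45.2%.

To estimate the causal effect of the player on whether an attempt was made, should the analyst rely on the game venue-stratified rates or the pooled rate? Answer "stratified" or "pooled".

Nothing the player does changes game venue; the imbalance is an allocation artefact. With game venue also predicting the outcome, the pooled figure is confounded, and the within-stratum comparison is the causal one.
Within each level — home games: 52.8% vs 74.5%; away games: 24.7% vs 41.4% — Walsh is higher every time.

stratified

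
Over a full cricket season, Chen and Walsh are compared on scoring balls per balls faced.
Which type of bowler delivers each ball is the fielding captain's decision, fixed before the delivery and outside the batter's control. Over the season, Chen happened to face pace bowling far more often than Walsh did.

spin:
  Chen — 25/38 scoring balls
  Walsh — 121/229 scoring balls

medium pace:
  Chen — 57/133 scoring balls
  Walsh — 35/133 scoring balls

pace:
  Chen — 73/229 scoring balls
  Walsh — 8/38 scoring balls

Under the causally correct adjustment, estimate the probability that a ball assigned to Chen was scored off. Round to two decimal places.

0.47

Bowling type differs across players for reasons unrelated to any effect of the player itself, and it separately predicts the outcome — a classic confounder. We must compare within bowling type levels.
Standardising Chen to the population bowling type mix: 0.334·25/38 + 0.333·57/133 + 0.334·73/229 = 0.468.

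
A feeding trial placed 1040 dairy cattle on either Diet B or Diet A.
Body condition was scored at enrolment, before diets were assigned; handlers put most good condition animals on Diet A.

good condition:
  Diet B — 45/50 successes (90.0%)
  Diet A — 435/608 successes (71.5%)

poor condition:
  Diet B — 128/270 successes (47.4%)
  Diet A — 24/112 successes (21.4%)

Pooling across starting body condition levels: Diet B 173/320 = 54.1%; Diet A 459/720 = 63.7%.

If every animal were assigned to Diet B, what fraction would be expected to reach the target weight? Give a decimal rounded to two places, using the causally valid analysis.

0.74

Here starting body condition is a common cause — it drives both which diet a case falls under and the outcome. The crude comparison mixes populations; the stratum-specific rates are the causally relevant ones.
Standardising Diet B to the population starting body condition mix: 0.633·45/50 + 0.367·128/270 = 0.744.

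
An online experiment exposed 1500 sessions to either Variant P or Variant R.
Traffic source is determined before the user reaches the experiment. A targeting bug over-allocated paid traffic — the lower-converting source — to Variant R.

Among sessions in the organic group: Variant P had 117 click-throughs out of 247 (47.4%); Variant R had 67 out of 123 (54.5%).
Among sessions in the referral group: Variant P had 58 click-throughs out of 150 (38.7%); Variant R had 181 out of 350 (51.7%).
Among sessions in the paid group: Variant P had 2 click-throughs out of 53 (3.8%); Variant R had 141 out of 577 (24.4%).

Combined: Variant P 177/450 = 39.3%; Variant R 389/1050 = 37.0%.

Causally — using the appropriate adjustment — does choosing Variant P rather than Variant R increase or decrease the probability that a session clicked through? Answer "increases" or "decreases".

The stratified and pooled comparisons disagree (Variant R wins within each traffic source; Variant P wins overall), so the answer turns on the causal role of traffic source.
Traffic source satisfies the back-door criterion: it is not a descendant of the variant, and it blocks the spurious path from variant to outcome. Adjusting for it (i.e., using the within-traffic source rates) gives the causal effect.
Within each level — organic: 47.4% vs 54.5%; referral: 38.7% vs 51.7%; paid: 3.8% vs 24.4% — Variant R is higher every time.

decreases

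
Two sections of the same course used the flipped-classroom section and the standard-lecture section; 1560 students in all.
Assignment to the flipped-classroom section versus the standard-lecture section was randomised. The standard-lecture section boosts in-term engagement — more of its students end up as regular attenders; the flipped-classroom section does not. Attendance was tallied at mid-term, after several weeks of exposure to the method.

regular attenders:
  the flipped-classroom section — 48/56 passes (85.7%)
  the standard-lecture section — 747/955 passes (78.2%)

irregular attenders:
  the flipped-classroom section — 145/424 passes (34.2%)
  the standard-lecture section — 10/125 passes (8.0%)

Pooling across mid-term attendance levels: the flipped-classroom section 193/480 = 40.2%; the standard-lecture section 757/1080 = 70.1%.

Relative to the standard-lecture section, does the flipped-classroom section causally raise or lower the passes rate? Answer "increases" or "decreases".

decreases

Mid-term attendance here is a post-treatment variable shaped by the teaching method; conditioning on it would introduce bias rather than remove it. The overall comparison is the causal one.
Pooled: the flipped-classroom section 40.2% vs the standard-lecture section 70.1%; the standard-lecture section is higher overall.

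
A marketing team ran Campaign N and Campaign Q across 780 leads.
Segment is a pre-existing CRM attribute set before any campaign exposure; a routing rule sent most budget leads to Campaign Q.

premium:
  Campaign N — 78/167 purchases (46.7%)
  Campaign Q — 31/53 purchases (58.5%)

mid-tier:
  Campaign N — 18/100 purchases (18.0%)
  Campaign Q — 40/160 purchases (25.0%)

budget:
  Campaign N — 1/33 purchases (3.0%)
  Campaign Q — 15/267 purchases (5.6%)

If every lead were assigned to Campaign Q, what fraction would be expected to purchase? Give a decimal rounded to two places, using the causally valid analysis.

Here customer segment is a common cause — it drives both which campaign a case falls under and the outcome. The crude comparison mixes populations; the stratum-specific rates are the causally relevant ones.
Standardising Campaign Q to the population customer segment mix: 0.282·31/53 + 0.333·40/160 + 0.385·15/267 = 0.270.

0.27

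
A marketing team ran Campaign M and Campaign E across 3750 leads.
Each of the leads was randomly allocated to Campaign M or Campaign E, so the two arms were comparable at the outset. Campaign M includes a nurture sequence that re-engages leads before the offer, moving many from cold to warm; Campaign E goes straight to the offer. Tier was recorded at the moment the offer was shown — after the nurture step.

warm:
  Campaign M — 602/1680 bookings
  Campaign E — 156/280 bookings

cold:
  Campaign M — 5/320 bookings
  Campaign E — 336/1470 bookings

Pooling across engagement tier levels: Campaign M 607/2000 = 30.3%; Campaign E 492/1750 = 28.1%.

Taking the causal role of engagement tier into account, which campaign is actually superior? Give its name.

Because the campaign influences engagement tier, engagement tier is a post-treatment mediator, not a confounder. Stratifying on it would bias the estimate; the causal effect is the crude pooled difference.
Pooled: Campaign M 30.3% vs Campaign E 28.1%; Campaign M is higher overall.

Campaign M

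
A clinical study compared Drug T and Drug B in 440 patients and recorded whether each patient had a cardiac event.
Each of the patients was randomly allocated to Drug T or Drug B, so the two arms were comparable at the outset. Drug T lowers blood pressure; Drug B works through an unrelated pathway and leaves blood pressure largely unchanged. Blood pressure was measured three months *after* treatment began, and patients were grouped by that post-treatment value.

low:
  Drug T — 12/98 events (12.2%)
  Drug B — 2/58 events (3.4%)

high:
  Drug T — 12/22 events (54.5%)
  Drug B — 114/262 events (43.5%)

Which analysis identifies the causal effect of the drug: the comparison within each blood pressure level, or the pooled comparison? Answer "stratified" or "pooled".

The blood pressure-specific comparison favours Drug B throughout, but the pooled figures favour Drug T. The question is whether to condition on blood pressure.
Blood pressure is recorded after the drug and is itself shifted by it — it sits on the causal path from drug to outcome. Conditioning on a mediator would strip out part of the effect we want; the pooled comparison gives the total causal effect.
Pooled: Drug T 20.0% vs Drug B 36.2%; Drug T is lower overall.

pooled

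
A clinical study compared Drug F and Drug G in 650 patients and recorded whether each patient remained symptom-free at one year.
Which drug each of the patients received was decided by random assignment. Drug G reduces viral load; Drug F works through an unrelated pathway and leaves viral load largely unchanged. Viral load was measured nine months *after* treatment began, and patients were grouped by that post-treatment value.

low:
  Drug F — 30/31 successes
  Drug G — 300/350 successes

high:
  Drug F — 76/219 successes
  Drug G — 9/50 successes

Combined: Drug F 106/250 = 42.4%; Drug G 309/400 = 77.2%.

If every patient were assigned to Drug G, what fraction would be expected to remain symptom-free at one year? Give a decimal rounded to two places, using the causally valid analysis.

0.77

The stratified and pooled comparisons disagree (Drug F wins within each viral load; Drug G wins overall), so the answer turns on the causal role of viral load.
Viral load is recorded after the drug and is itself shifted by it — it sits on the causal path from drug to outcome. Conditioning on a mediator would strip out part of the effect we want; the pooled comparison gives the total causal effect.
So P(outcome | do(Drug G)) is just the pooled rate for Drug G: 309/400 = 0.772.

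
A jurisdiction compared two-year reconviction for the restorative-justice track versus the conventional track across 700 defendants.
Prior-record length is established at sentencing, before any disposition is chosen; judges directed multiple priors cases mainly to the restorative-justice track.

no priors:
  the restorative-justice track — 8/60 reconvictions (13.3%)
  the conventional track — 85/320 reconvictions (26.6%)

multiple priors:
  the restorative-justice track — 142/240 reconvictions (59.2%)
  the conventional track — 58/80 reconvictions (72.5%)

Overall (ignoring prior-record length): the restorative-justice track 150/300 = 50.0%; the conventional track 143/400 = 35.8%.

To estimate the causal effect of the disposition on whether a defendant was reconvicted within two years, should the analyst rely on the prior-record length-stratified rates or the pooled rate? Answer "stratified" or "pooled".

The prior-record length-specific comparison favours the restorative-justice track throughout, but the pooled figures favour the conventional track. The question is whether to condition on prior-record length.
Prior-record length satisfies the back-door criterion: it is not a descendant of the disposition, and it blocks the spurious path from disposition to outcome. Adjusting for it (i.e., using the within-prior-record length rates) gives the causal effect.
Within each level — no priors: 13.3% vs 26.6%; multiple priors: 59.2% vs 72.5% — the restorative-justice track is lower every time.

stratified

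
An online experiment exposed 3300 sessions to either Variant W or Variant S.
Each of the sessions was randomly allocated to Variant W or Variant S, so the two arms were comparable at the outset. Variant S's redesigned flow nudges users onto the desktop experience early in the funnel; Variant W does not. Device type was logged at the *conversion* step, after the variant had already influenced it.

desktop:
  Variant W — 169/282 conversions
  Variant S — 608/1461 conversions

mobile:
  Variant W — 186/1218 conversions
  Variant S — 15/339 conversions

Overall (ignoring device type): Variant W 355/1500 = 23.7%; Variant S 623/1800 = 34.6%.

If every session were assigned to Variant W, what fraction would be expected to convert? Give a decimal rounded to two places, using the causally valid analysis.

0.24

Variant W is higher inside every device type stratum but Variant S is higher in aggregate. Whether to stratify depends on how device type relates to the variant.
Device type here is a post-treatment variable shaped by the variant; conditioning on it would introduce bias rather than remove it. The overall comparison is the causal one.
So P(outcome | do(Variant W)) is just the pooled rate for Variant W: 355/1500 = 0.237.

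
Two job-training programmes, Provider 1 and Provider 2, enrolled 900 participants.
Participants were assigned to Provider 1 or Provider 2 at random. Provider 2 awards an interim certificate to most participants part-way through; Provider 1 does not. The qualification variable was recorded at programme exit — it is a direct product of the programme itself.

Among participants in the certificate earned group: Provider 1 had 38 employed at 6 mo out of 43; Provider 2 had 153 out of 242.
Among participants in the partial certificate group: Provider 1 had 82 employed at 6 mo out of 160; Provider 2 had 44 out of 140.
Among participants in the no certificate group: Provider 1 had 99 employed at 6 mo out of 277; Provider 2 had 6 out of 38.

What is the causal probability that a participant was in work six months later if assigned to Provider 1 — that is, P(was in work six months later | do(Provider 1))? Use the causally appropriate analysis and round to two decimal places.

0.46

Stratifying would compare programmes among participants the programmes themselves sorted into qualification attained during the programme groups — a form of selection on an intermediate. The unconditioned pooled rates give the total causal effect.
So P(outcome | do(Provider 1)) is just the pooled rate for Provider 1: 219/480 = 0.456.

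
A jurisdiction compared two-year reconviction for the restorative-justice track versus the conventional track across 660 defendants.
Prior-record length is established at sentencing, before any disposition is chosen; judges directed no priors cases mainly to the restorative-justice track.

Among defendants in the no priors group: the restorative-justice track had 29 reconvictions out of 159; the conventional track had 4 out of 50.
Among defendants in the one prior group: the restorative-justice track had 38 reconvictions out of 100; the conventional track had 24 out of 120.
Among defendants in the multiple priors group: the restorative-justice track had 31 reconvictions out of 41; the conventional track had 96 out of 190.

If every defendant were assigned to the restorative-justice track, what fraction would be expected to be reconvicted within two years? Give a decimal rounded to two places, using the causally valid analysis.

0.45

Prior-record length is set before the disposition has any effect — it is not caused by the disposition — and it independently drives the outcome. That makes it a confounder, so the causal comparison is within prior-record length levels.
Standardising the restorative-justice track to the population prior-record length mix: 0.317·29/159 + 0.333·38/100 + 0.350·31/41 = 0.449.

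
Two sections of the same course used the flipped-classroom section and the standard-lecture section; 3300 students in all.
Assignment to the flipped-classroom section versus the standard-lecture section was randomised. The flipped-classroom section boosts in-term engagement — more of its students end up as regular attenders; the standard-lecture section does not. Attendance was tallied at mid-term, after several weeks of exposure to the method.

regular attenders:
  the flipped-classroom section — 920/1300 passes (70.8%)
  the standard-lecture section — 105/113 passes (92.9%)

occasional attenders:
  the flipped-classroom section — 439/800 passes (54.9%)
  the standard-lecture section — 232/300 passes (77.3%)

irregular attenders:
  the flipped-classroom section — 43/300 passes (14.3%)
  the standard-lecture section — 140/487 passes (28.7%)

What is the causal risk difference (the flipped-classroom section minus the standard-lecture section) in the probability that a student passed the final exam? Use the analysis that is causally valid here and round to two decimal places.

The mid-term attendance-specific comparison favours the standard-lecture section throughout, but the pooled figures favour the flipped-classroom section. The question is whether to condition on mid-term attendance.
Mid-term attendance here is a post-treatment variable shaped by the teaching method; conditioning on it would introduce bias rather than remove it. The overall comparison is the causal one.
The causal difference is the pooled difference: 0.584 − 0.530 = +0.054.

+0.05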